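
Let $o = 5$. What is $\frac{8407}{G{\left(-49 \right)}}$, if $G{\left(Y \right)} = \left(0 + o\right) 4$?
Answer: $\frac{8407}{20} \approx 420.35$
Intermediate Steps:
$G{\left(Y \right)} = 20$ ($G{\left(Y \right)} = \left(0 + 5\right) 4 = 5 \cdot 4 = 20$)
$\frac{8407}{G{\left(-49 \right)}} = \frac{8407}{20}$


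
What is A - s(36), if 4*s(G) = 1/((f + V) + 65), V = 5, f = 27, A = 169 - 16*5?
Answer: 34531/388 ≈ 88.997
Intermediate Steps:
A = 89 (A = 169 - 1*80 = 169 - 80 = 89)
s(G) = 1/388 (s(G) = 1/(4*((27 + 5) + 65)) = 1/(4*(32 + 65)) = (1/4)/97 = (1/4)*(1/97) = 1/388)
A - s(36) = 89 - 1*1/388 = 89 - 1/388 = 34531/388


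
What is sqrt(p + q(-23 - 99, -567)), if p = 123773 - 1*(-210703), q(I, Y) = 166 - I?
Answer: 6*sqrt(9299) ≈ 578.59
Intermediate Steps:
p = 334476 (p = 123773 + 210703 = 334476)
sqrt(p + q(-23 - 99, -567)) = sqrt(334476 + (166 - (-23 - 99))) = sqrt(334476 + (166 - 1*(-122))) = sqrt(334476 + (166 + 122)) = sqrt(334476 + 288) = sqrt(334764) = 6*sqrt(9299)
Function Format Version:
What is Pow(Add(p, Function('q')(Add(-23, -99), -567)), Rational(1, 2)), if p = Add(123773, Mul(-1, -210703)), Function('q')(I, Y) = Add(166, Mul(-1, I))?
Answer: Mul(6, Pow(9299, Rational(1, 2))) ≈ 578.59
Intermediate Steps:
p = 334476 (p = Add(123773, 210703) = 334476)
Pow(Add(p, Function('q')(Add(-23, -99), -567)), Rational(1, 2)) = Pow(Add(334476, Add(166, Mul(-1, Add(-23, -99)))), Rational(1, 2)) = Pow(Add(334476, Add(166, Mul(-1, -122))), Rational(1, 2)) = Pow(Add(334476, Add(166, 122)), Rational(1, 2)) = Pow(Add(334476, 288), Rational(1, 2)) = Pow(334764, Rational(1, 2)) = Mul(6, Pow(9299, Rational(1, 2)))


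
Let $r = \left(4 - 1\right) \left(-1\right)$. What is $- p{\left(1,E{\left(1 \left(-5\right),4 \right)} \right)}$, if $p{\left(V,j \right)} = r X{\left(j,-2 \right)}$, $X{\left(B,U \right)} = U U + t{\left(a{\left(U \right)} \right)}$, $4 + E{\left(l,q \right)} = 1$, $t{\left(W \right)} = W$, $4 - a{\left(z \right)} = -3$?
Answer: $33$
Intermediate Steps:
$r = -3$ ($r = 3 \left(-1\right) = -3$)
$a{\left(z \right)} = 7$ ($a{\left(z \right)} = 4 - -3 = 4 + 3 = 7$)
$E{\left(l,q \right)} = -3$ ($E{\left(l,q \right)} = -4 + 1 = -3$)
$X{\left(B,U \right)} = 7 + U^{2}$ ($X{\left(B,U \right)} = U U + 7 = U^{2} + 7 = 7 + U^{2}$)
$p{\left(V,j \right)} = -33$ ($p{\left(V,j \right)} = - 3 \left(7 + \left(-2\right)^{2}\right) = - 3 \left(7 + 4\right) = \left(-3\right) 11 = -33$)
$- p{\left(1,E{\left(1 \left(-5\right),4 \right)} \right)} = \left(-1\right) \left(-33\right) = 33$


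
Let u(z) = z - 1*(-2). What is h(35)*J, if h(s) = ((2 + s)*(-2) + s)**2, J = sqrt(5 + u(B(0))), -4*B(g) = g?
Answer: 1521*sqrt(7) ≈ 4024.2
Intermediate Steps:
B(g) = -g/4
u(z) = 2 + z (u(z) = z + 2 = 2 + z)
J = sqrt(7) (J = sqrt(5 + (2 - 1/4*0)) = sqrt(5 + (2 + 0)) = sqrt(5 + 2) = sqrt(7) ≈ 2.6458)
h(s) = (-4 - s)**2 (h(s) = ((-4 - 2*s) + s)**2 = (-4 - s)**2)
h(35)*J = (4 + 35)**2*sqrt(7) = 39**2*sqrt(7) = 1521*sqrt(7)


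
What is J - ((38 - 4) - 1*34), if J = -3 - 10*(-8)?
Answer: 77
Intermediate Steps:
J = 77 (J = -3 + 80 = 77)
J - ((38 - 4) - 1*34) = 77 - ((38 - 4) - 1*34) = 77 - (34 - 34) = 77 - 1*0 = 77 + 0 = 77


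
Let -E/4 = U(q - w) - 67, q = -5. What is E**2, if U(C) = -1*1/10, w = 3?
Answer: 1800964/25 ≈ 72039.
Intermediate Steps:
U(C) = -1/10 (U(C) = -1*1/10 = -1/10)
E = 1342/5 (E = -4*(-1/10 - 67) = -4*(-671/10) = 1342/5 ≈ 268.40)
E**2 = (1342/5)**2 = 1800964/25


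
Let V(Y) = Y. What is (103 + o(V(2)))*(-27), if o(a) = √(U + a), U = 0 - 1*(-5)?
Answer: -2781 - 27*√7 ≈ -2852.4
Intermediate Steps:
U = 5 (U = 0 + 5 = 5)
o(a) = √(5 + a)
(103 + o(V(2)))*(-27) = (103 + √(5 + 2))*(-27) = (103 + √7)*(-27) = -2781 - 27*√7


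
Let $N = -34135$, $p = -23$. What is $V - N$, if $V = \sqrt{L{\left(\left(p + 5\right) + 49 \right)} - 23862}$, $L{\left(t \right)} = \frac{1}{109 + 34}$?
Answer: $34135 + \frac{i \sqrt{487953895}}{143} \approx 34135.0 + 154.47 i$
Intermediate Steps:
$L{\left(t \right)} = \frac{1}{143}$
$V = \frac{i \sqrt{487953895}}{143}$ ($V = \sqrt{\frac{1}{143} - 23862} = \sqrt{- \frac{3412265}{143}} = \frac{i \sqrt{487953895}}{143} \approx 154.47 i$)
$V - N = \frac{i \sqrt{487953895}}{143} - -34135 = \frac{i \sqrt{487953895}}{143} + 34135 = 34135 + \frac{i \sqrt{487953895}}{143}$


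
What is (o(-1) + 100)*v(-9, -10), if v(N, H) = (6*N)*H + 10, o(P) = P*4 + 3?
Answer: 54450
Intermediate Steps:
o(P) = 3 + 4*P (o(P) = 4*P + 3 = 3 + 4*P)
v(N, H) = 10 + 6*H*N (v(N, H) = 6*H*N + 10 = 10 + 6*H*N)
(o(-1) + 100)*v(-9, -10) = ((3 + 4*(-1)) + 100)*(10 + 6*(-10)*(-9)) = ((3 - 4) + 100)*(10 + 540) = (-1 + 100)*550 = 99*550 = 54450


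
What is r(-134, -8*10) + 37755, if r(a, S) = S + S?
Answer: 37595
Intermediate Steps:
r(a, S) = 2*S
r(-134, -8*10) + 37755 = 2*(-8*10) + 37755 = 2*(-80) + 37755 = -160 + 37755 = 37595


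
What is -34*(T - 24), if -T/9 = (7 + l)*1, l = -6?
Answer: 1122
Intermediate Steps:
T = -9 (T = -9*(7 - 6) = -9 ≈ -9.0000)
-34*(T - 24) = -34*(-9 - 24) = -34*(-33) = 1122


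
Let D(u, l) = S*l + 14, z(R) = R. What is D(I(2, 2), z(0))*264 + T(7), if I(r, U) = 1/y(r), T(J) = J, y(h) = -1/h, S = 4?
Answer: 3703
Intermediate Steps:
I(r, U) = -r (I(r, U) = 1/(-1/r) = -r)
D(u, l) = 14 + 4*l (D(u, l) = 4*l + 14 = 14 + 4*l)
D(I(2, 2), z(0))*264 + T(7) = (14 + 4*0)*264 + 7 = (14 + 0)*264 + 7 = 14*264 + 7 = 3696 + 7 = 3703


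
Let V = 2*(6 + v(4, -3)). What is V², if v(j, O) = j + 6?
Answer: 1024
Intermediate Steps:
v(j, O) = 6 + j
V = 32 (V = 2*(6 + (6 + 4)) = 2*(6 + 10) = 2*16 = 32)
V² = 32² = 1024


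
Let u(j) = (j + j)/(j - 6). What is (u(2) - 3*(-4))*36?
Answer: 396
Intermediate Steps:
u(j) = 2*j/(-6 + j) (u(j) = (2*j)/(-6 + j) = 2*j/(-6 + j))
(u(2) - 3*(-4))*36 = (2*2/(-6 + 2) - 3*(-4))*36 = (2*2/(-4) + 12)*36 = (2*2*(-1/4) + 12)*36 = (-1 + 12)*36 = 11*36 = 396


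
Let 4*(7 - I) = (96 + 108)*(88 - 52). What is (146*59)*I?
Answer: -15755006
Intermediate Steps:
I = -1829 (I = 7 - (96 + 108)*(88 - 52)/4 = 7 - 51*36 = 7 - ¼*7344 = 7 - 1836 = -1829)
(146*59)*I = (146*59)*(-1829) = 8614*(-1829) = -15755006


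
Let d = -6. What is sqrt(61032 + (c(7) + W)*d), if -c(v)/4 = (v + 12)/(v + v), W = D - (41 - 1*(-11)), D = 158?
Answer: 30*sqrt(3290)/7 ≈ 245.82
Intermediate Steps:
W = 106 (W = 158 - (41 - 1*(-11)) = 158 - (41 + 11) = 158 - 1*52 = 158 - 52 = 106)
c(v) = -2*(12 + v)/v (c(v) = -4*(v + 12)/(v + v) = -4*(12 + v)/(2*v) = -4*(12 + v)*1/(2*v) = -2*(12 + v)/v)
sqrt(61032 + (c(7) + W)*d) = sqrt(61032 + ((-2 - 24/7) + 106)*(-6)) = sqrt(61032 + (-38/7 + 106)*(-6)) = sqrt(61032 + (704/7)*(-6)) = sqrt(61032 - 4224/7) = sqrt(423000/7) = 30*sqrt(3290)/7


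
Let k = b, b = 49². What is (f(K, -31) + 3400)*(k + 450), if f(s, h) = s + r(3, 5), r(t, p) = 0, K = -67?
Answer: 9502383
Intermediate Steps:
b = 2401
k = 2401
f(s, h) = s (f(s, h) = s + 0 = s)
(f(K, -31) + 3400)*(k + 450) = (-67 + 3400)*(2401 + 450) = 3333*2851 = 9502383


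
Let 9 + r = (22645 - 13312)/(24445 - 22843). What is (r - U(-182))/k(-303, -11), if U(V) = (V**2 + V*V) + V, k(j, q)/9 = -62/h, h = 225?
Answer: 294007825/11036 ≈ 26641.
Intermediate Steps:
k(j, q) = -62/25 (k(j, q) = 9*(-62/225) = -62/25)
U(V) = V + 2*V**2 (U(V) = (V**2 + V**2) + V = 2*V**2 + V = V + 2*V**2)
r = -565/178 (r = -9 + (22645 - 13312)/(24445 - 22843) = -9 + 9333/1602 = -9 + 9333*(1/1602) = -9 + 1037/178 = -565/178 ≈ -3.1742)
(r - U(-182))/k(-303, -11) = (-565/178 - (-182)*(1 + 2*(-182)))/(-62/25) = (-565/178 - (-182)*(1 - 364))*(-25/62) = (-565/178 - (-182)*(-363))*(-25/62) = (-565/178 - 1*66066)*(-25/62) = (-565/178 - 66066)*(-25/62) = -11760313/178*(-25/62) = 294007825/11036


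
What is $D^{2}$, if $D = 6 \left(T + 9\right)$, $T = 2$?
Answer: $4356$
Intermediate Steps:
$D = 66$ ($D = 6 \left(2 + 9\right) = 6 \cdot 11 = 66$)
$D^{2} = 66^{2} = 4356$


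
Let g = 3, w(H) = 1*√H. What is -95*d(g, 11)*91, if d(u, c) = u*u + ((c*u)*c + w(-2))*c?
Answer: -34597290 - 95095*I*√2 ≈ -3.4597e+7 - 1.3448e+5*I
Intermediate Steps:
w(H) = √H
d(u, c) = u² + c*(I*√2 + u*c²) (d(u, c) = u*u + ((c*u)*c + √(-2))*c = u² + (u*c² + I*√2)*c = u² + (I*√2 + u*c²)*c = u² + c*(I*√2 + u*c²))
-95*d(g, 11)*91 = -95*(3² + 3*11³ + I*11*√2)*91 = -95*(9 + 3*1331 + 11*I*√2)*91 = -95*(9 + 3993 + 11*I*√2)*91 = -95*(4002 + 11*I*√2)*91 = (-380190 - 1045*I*√2)*91 = -34597290 - 95095*I*√2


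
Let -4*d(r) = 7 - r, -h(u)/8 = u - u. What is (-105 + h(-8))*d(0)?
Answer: 735/4 ≈ 183.75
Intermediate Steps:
h(u) = 0 (h(u) = -8*(u - u) = -8*0 = 0)
d(r) = -7/4 + r/4 (d(r) = -(7 - r)/4 = -7/4 + r/4)
(-105 + h(-8))*d(0) = (-105 + 0)*(-7/4 + (1/4)*0) = -105*(-7/4 + 0) = -105*(-7/4) = 735/4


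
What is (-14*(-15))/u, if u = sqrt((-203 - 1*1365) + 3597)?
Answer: 210*sqrt(2029)/2029 ≈ 4.6621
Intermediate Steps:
u = sqrt(2029) (u = sqrt((-203 - 1365) + 3597) = sqrt(-1568 + 3597) = sqrt(2029) ≈ 45.044)
(-14*(-15))/u = (-14*(-15))/(sqrt(2029)) = 210*(sqrt(2029)/2029) = 210*sqrt(2029)/2029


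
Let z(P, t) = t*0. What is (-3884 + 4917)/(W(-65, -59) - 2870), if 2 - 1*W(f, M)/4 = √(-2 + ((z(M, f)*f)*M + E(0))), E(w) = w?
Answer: -1478223/4095538 + 1033*I*√2/2047769 ≈ -0.36094 + 0.0007134*I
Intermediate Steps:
z(P, t) = 0
W(f, M) = 8 - 4*I*√2 (W(f, M) = 8 - 4*√(-2 + ((0*f)*M + 0)) = 8 - 4*√(-2 + (0*M + 0)) = 8 - 4*√(-2 + (0 + 0)) = 8 - 4*√(-2 + 0) = 8 - 4*I*√2)
(-3884 + 4917)/(W(-65, -59) - 2870) = (-3884 + 4917)/((8 - 4*I*√2) - 2870) = 1033/(-2862 - 4*I*√2)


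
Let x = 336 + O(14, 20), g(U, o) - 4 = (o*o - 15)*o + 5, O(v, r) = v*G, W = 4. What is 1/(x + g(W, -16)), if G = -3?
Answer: -1/3553 ≈ -0.00028145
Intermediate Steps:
O(v, r) = -3*v (O(v, r) = v*(-3) = -3*v)
g(U, o) = 9 + o*(-15 + o**2) (g(U, o) = 4 + ((o*o - 15)*o + 5) = 4 + ((o**2 - 15)*o + 5) = 4 + ((-15 + o**2)*o + 5) = 4 + (o*(-15 + o**2) + 5) = 4 + (5 + o*(-15 + o**2)) = 9 + o*(-15 + o**2))
x = 294 (x = 336 - 3*14 = 336 - 42 = 294)
1/(x + g(W, -16)) = 1/(294 + (9 + (-16)**3 - 15*(-16))) = 1/(294 + (9 - 4096 + 240)) = 1/(294 - 3847) = 1/(-3553) = -1/3553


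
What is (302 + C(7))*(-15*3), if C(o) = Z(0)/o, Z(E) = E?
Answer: -13590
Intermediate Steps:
C(o) = 0 (C(o) = 0/o = 0)
(302 + C(7))*(-15*3) = (302 + 0)*(-15*3) = 302*(-45) = -13590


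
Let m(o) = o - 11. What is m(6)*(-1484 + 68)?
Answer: 7080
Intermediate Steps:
m(o) = -11 + o
m(6)*(-1484 + 68) = (-11 + 6)*(-1484 + 68) = -5*(-1416) = 7080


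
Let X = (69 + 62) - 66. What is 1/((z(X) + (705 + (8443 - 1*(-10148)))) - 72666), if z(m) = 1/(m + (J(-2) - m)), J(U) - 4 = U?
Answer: -2/106739 ≈ -1.8737e-5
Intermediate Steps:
J(U) = 4 + U
X = 65 (X = 131 - 66 = 65)
z(m) = ½ (z(m) = 1/(m + ((4 - 2) - m)) = 1/(m + (2 - m)) = 1/2 = ½)
1/((z(X) + (705 + (8443 - 1*(-10148)))) - 72666) = 1/((½ + (705 + (8443 - 1*(-10148)))) - 72666) = 1/((½ + (705 + (8443 + 10148))) - 72666) = 1/((½ + (705 + 18591)) - 72666) = 1/((½ + 19296) - 72666) = 1/(38593/2 - 72666) = 1/(-106739/2) = -2/106739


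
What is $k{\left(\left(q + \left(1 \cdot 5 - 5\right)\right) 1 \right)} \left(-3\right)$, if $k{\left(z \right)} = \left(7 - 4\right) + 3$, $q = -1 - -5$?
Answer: $-18$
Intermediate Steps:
$q = 4$ ($q = -1 + 5 = 4$)
$k{\left(z \right)} = 6$ ($k{\left(z \right)} = 3 + 3 = 6$)
$k{\left(\left(q + \left(1 \cdot 5 - 5\right)\right) 1 \right)} \left(-3\right) = 6 \left(-3\right) = -18$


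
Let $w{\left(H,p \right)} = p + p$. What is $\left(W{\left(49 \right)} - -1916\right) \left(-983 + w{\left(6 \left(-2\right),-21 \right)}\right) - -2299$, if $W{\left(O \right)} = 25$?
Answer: $-1987226$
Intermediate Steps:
$w{\left(H,p \right)} = 2 p$
$\left(W{\left(49 \right)} - -1916\right) \left(-983 + w{\left(6 \left(-2\right),-21 \right)}\right) - -2299 = \left(25 - -1916\right) \left(-983 + 2 \left(-21\right)\right) - -2299 = \left(25 + 1916\right) \left(-983 - 42\right) + 2299 = 1941 \left(-1025\right) + 2299 = -1989525 + 2299 = -1987226$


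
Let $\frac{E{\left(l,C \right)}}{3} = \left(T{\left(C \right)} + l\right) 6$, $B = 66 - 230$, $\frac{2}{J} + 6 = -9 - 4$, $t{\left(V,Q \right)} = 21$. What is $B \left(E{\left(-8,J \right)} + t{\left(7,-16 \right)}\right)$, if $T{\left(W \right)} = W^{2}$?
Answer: $\frac{7270284}{361} \approx 20139.0$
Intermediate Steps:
$J = - \frac{2}{19}$ ($J = \frac{2}{-6 - 13} = \frac{2}{-19} = 2 \left(- \frac{1}{19}\right) = - \frac{2}{19} \approx -0.10526$)
$B = -164$
$E{\left(l,C \right)} = 18 l + 18 C^{2}$ ($E{\left(l,C \right)} = 3 \left(C^{2} + l\right) 6 = 3 \left(l + C^{2}\right) 6 = 3 \left(6 l + 6 C^{2}\right) = 18 l + 18 C^{2}$)
$B \left(E{\left(-8,J \right)} + t{\left(7,-16 \right)}\right) = - 164 \left(\left(18 \left(-8\right) + 18 \left(- \frac{2}{19}\right)^{2}\right) + 21\right) = - 164 \left(\left(-144 + 18 \cdot \frac{4}{361}\right) + 21\right) = - 164 \left(\left(-144 + \frac{72}{361}\right) + 21\right) = - 164 \left(- \frac{51912}{361} + 21\right) = \left(-164\right) \left(- \frac{44331}{361}\right) = \frac{7270284}{361}$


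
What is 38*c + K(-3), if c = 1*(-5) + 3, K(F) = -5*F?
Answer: -61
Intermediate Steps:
c = -2 (c = -5 + 3 = -2)
38*c + K(-3) = 38*(-2) - 5*(-3) = -76 + 15 = -61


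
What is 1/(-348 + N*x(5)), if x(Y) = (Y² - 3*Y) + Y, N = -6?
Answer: -1/438 ≈ -0.0022831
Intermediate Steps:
x(Y) = Y² - 2*Y
1/(-348 + N*x(5)) = 1/(-348 - 30*(-2 + 5)) = 1/(-348 - 30*3) = 1/(-348 - 6*15) = 1/(-348 - 90) = 1/(-438) = -1/438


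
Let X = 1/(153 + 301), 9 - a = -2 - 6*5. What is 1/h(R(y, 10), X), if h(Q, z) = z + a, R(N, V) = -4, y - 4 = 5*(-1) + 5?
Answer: 454/18615 ≈ 0.024389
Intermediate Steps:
y = 4 (y = 4 + (5*(-1) + 5) = 4 + (-5 + 5) = 4 + 0 = 4)
a = 41 (a = 9 - (-2 - 6*5) = 9 - (-2 - 30) = 9 - 1*(-32) = 9 + 32 = 41)
X = 1/454 ≈ 0.0022026
h(Q, z) = 41 + z (h(Q, z) = z + 41 = 41 + z)
1/h(R(y, 10), X) = 1/(41 + 1/454) = 1/(18615/454) = 454/18615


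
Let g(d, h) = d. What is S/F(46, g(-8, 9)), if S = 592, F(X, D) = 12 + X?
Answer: 296/29 ≈ 10.207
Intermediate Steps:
S/F(46, g(-8, 9)) = 592/(12 + 46) = 592/58 = 592*(1/58) = 296/29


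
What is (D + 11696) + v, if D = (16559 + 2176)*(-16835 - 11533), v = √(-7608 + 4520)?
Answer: -531462784 + 4*I*√193 ≈ -5.3146e+8 + 55.57*I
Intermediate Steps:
v = 4*I*√193 (v = √(-3088) = 4*I*√193 ≈ 55.57*I)
D = -531474480 (D = 18735*(-28368) = -531474480)
(D + 11696) + v = (-531474480 + 11696) + 4*I*√193 = -531462784 + 4*I*√193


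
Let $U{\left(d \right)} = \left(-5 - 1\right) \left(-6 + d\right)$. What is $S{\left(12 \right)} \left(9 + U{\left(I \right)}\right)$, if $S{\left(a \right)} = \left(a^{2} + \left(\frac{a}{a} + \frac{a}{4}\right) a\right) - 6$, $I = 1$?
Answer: $7254$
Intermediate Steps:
$S{\left(a \right)} = -6 + a^{2} + a \left(1 + \frac{a}{4}\right)$ ($S{\left(a \right)} = \left(a^{2} + \left(1 + a \frac{1}{4}\right) a\right) - 6 = \left(a^{2} + \left(1 + \frac{a}{4}\right) a\right) - 6 = \left(a^{2} + a \left(1 + \frac{a}{4}\right)\right) - 6 = -6 + a^{2} + a \left(1 + \frac{a}{4}\right)$)
$U{\left(d \right)} = 36 - 6 d$ ($U{\left(d \right)} = - 6 \left(-6 + d\right) = 36 - 6 d$)
$S{\left(12 \right)} \left(9 + U{\left(I \right)}\right) = \left(-6 + 12 + \frac{5 \cdot 12^{2}}{4}\right) \left(9 + \left(36 - 6\right)\right) = \left(-6 + 12 + \frac{5}{4} \cdot 144\right) \left(9 + \left(36 - 6\right)\right) = \left(-6 + 12 + 180\right) \left(9 + 30\right) = 186 \cdot 39 = 7254$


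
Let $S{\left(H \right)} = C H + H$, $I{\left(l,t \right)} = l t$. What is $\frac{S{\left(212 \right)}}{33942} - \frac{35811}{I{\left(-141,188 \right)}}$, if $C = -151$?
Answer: $\frac{20696809}{49985252} \approx 0.41406$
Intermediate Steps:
$S{\left(H \right)} = - 150 H$ ($S{\left(H \right)} = - 151 H + H = - 150 H$)
$\frac{S{\left(212 \right)}}{33942} - \frac{35811}{I{\left(-141,188 \right)}} = \frac{\left(-150\right) 212}{33942} - \frac{35811}{\left(-141\right) 188} = \left(-31800\right) \frac{1}{33942} - \frac{35811}{-26508} = - \frac{5300}{5657} - - \frac{11937}{8836} = - \frac{5300}{5657} + \frac{11937}{8836} = \frac{20696809}{49985252}$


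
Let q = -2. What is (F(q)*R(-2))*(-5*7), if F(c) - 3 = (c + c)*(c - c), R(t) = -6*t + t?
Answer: -1050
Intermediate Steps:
R(t) = -5*t
F(c) = 3 (F(c) = 3 + (c + c)*(c - c) = 3 + (2*c)*0 = 3 + 0 = 3)
(F(q)*R(-2))*(-5*7) = (3*(-5*(-2)))*(-5*7) = (3*10)*(-35) = 30*(-35) = -1050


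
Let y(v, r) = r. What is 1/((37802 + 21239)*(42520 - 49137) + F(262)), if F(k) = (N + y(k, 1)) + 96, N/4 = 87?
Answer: -1/390673852 ≈ -2.5597e-9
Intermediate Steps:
N = 348 (N = 4*87 = 348)
F(k) = 445 (F(k) = (348 + 1) + 96 = 349 + 96 = 445)
1/((37802 + 21239)*(42520 - 49137) + F(262)) = 1/((37802 + 21239)*(42520 - 49137) + 445) = 1/(59041*(-6617) + 445) = 1/(-390674297 + 445) = 1/(-390673852) = -1/390673852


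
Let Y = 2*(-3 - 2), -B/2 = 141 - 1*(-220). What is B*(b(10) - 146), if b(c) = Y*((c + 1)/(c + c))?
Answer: 109383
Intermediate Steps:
B = -722 (B = -2*(141 - 1*(-220)) = -2*(141 + 220) = -2*361 = -722)
Y = -10 (Y = 2*(-5) = -10)
b(c) = -5*(1 + c)/c (b(c) = -10*(c + 1)/(c + c) = -10*(1 + c)/(2*c) = -10*(1 + c)*1/(2*c) = -5*(1 + c)/c)
B*(b(10) - 146) = -722*((-5 - 5/10) - 146) = -722*((-5 - 5*⅒) - 146) = -722*((-5 - ½) - 146) = -722*(-11/2 - 146) = -722*(-303/2) = 109383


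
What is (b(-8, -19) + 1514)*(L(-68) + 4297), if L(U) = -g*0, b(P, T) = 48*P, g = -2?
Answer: 4855610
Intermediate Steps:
L(U) = 0 (L(U) = -1*(-2)*0 = 2*0 = 0)
(b(-8, -19) + 1514)*(L(-68) + 4297) = (48*(-8) + 1514)*(0 + 4297) = (-384 + 1514)*4297 = 1130*4297 = 4855610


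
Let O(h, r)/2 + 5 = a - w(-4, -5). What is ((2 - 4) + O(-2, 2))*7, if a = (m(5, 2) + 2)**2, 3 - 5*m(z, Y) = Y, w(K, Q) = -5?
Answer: 1344/25 ≈ 53.760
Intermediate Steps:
m(z, Y) = 3/5 - Y/5
a = 121/25 (a = ((3/5 - 1/5*2) + 2)**2 = ((3/5 - 2/5) + 2)**2 = (1/5 + 2)**2 = (11/5)**2 = 121/25 ≈ 4.8400)
O(h, r) = 242/25 (O(h, r) = -10 + 2*(121/25 - 1*(-5)) = -10 + 2*(121/25 + 5) = -10 + 2*(246/25) = -10 + 492/25 = 242/25)
((2 - 4) + O(-2, 2))*7 = ((2 - 4) + 242/25)*7 = (-2 + 242/25)*7 = (192/25)*7 = 1344/25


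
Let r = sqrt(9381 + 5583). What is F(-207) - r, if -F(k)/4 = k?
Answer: 828 - 2*sqrt(3741) ≈ 705.67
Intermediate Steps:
F(k) = -4*k
r = 2*sqrt(3741) (r = sqrt(14964) = 2*sqrt(3741) ≈ 122.33)
F(-207) - r = -4*(-207) - 2*sqrt(3741) = 828 - 2*sqrt(3741)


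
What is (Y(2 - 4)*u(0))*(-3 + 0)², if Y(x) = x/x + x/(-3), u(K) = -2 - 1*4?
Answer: -90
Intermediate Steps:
u(K) = -6 (u(K) = -2 - 4 = -6)
Y(x) = 1 - x/3 (Y(x) = 1 + x*(-⅓) = 1 - x/3)
(Y(2 - 4)*u(0))*(-3 + 0)² = ((1 - (2 - 4)/3)*(-6))*(-3 + 0)² = ((1 - ⅓*(-2))*(-6))*(-3)² = ((1 + ⅔)*(-6))*9 = ((5/3)*(-6))*9 = -10*9 = -90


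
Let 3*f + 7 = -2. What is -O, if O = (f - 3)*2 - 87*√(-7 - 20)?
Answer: 12 + 261*I*√3 ≈ 12.0 + 452.07*I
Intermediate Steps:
f = -3 (f = -7/3 + (⅓)*(-2) = -7/3 - ⅔ = -3)
O = -12 - 261*I*√3 (O = (-3 - 3)*2 - 87*√(-7 - 20) = -6*2 - 261*I*√3 = -12 - 261*I*√3 ≈ -12.0 - 452.07*I)
-O = -(-12 - 261*I*√3) = 12 + 261*I*√3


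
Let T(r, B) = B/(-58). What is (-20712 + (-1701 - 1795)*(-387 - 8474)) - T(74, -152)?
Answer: 897762900/29 ≈ 3.0957e+7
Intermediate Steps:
T(r, B) = -B/58 (T(r, B) = B*(-1/58) = -B/58)
(-20712 + (-1701 - 1795)*(-387 - 8474)) - T(74, -152) = (-20712 + (-1701 - 1795)*(-387 - 8474)) - (-1)*(-152)/58 = (-20712 - 3496*(-8861)) - 1*76/29 = (-20712 + 30978056) - 76/29 = 30957344 - 76/29 = 897762900/29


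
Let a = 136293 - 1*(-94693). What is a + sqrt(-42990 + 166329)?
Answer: 230986 + sqrt(123339) ≈ 2.3134e+5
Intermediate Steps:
a = 230986 (a = 136293 + 94693 = 230986)
a + sqrt(-42990 + 166329) = 230986 + sqrt(-42990 + 166329) = 230986 + sqrt(123339)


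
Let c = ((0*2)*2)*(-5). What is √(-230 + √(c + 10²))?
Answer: 2*I*√55 ≈ 14.832*I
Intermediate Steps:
c = 0 (c = (0*2)*(-5) = 0*(-5) = 0)
√(-230 + √(c + 10²)) = √(-230 + √(0 + 10²)) = √(-230 + √(0 + 100)) = √(-230 + √100) = √(-230 + 10) = √(-220) = 2*I*√55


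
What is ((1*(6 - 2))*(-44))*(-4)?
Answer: 704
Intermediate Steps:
((1*(6 - 2))*(-44))*(-4) = ((1*4)*(-44))*(-4) = (4*(-44))*(-4) = -176*(-4) = 704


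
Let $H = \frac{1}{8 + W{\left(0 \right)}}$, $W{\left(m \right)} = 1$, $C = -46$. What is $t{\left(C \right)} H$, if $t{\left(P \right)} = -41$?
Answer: $- \frac{41}{9} \approx -4.5556$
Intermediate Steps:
$H = \frac{1}{9}$ ($H = \frac{1}{8 + 1} = \frac{1}{9} \approx 0.11111$)
$t{\left(C \right)} H = \left(-41\right) \frac{1}{9} = - \frac{41}{9}$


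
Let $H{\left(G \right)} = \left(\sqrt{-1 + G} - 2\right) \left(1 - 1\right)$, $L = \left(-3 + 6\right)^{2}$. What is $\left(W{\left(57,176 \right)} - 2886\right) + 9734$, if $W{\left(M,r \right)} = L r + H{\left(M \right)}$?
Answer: $8432$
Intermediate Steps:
$L = 9$ ($L = 3^{2} = 9$)
$H{\left(G \right)} = 0$ ($H{\left(G \right)} = \left(-2 + \sqrt{-1 + G}\right) 0 = 0$)
$W{\left(M,r \right)} = 9 r$ ($W{\left(M,r \right)} = 9 r + 0 = 9 r$)
$\left(W{\left(57,176 \right)} - 2886\right) + 9734 = \left(9 \cdot 176 - 2886\right) + 9734 = \left(1584 - 2886\right) + 9734 = -1302 + 9734 = 8432$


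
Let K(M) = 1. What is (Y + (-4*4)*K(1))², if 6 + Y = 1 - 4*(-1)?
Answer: 289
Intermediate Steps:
Y = -1 (Y = -6 + (1 - 4*(-1)) = -6 + (1 + 4) = -6 + 5 = -1)
(Y + (-4*4)*K(1))² = (-1 - 4*4*1)² = (-1 - 16*1)² = (-1 - 16)² = (-17)² = 289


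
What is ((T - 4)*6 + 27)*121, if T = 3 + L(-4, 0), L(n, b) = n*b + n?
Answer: -363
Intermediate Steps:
L(n, b) = n + b*n (L(n, b) = b*n + n = n + b*n)
T = -1 (T = 3 - 4*(1 + 0) = 3 - 4*1 = 3 - 4 = -1)
((T - 4)*6 + 27)*121 = ((-1 - 4)*6 + 27)*121 = (-5*6 + 27)*121 = (-30 + 27)*121 = -3*121 = -363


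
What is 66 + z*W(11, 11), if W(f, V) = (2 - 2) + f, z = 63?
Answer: 759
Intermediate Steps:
W(f, V) = f (W(f, V) = 0 + f = f)
66 + z*W(11, 11) = 66 + 63*11 = 66 + 693 = 759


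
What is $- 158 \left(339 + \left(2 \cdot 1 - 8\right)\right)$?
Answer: $-52614$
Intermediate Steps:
$- 158 \left(339 + \left(2 \cdot 1 - 8\right)\right) = - 158 \left(339 + \left(2 - 8\right)\right) = - 158 \left(339 - 6\right) = \left(-158\right) 333 = -52614$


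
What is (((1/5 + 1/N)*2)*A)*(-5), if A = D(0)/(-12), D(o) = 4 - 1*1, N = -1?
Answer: -2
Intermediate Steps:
D(o) = 3 (D(o) = 4 - 1 = 3)
A = -¼ (A = 3/(-12) = 3*(-1/12) = -¼ ≈ -0.25000)
(((1/5 + 1/N)*2)*A)*(-5) = (((1/5 + 1/(-1))*2)*(-¼))*(-5) = (((1*(⅕) + 1*(-1))*2)*(-¼))*(-5) = (((⅕ - 1)*2)*(-¼))*(-5) = (-⅘*2*(-¼))*(-5) = -8/5*(-¼)*(-5) = (⅖)*(-5) = -2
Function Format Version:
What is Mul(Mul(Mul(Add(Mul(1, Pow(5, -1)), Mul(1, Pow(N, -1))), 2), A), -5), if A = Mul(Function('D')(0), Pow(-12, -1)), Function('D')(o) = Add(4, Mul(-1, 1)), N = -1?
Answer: -2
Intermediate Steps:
Function('D')(o) = 3 (Function('D')(o) = Add(4, -1) = 3)
A = Rational(-1, 4) (A = Mul(3, Pow(-12, -1)) = Mul(3, Rational(-1, 12)) = Rational(-1, 4) ≈ -0.25000)
Mul(Mul(Mul(Add(Mul(1, Pow(5, -1)), Mul(1, Pow(N, -1))), 2), A), -5) = Mul(Mul(Mul(Add(Mul(1, Pow(5, -1)), Mul(1, Pow(-1, -1))), 2), Rational(-1, 4)), -5) = Mul(Mul(Mul(Add(Mul(1, Rational(1, 5)), Mul(1, -1)), 2), Rational(-1, 4)), -5) = Mul(Mul(Mul(Add(Rational(1, 5), -1), 2), Rational(-1, 4)), -5) = Mul(Mul(Mul(Rational(-4, 5), 2), Rational(-1, 4)), -5) = Mul(Mul(Rational(-8, 5), Rational(-1, 4)), -5) = Mul(Rational(2, 5), -5) = -2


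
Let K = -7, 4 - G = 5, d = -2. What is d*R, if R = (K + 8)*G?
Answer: 2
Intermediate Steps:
G = -1 (G = 4 - 1*5 = 4 - 5 = -1)
R = -1 (R = (-7 + 8)*(-1) = 1*(-1) = -1)
d*R = -2*(-1) = 2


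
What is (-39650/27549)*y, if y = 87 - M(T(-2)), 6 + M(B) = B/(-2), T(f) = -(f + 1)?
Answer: -3707275/27549 ≈ -134.57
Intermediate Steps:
T(f) = -1 - f (T(f) = -(1 + f) = -1 - f)
M(B) = -6 - B/2 (M(B) = -6 + B/(-2) = -6 + B*(-½) = -6 - B/2)
y = 187/2 (y = 87 - (-6 - (-1 - 1*(-2))/2) = 87 - (-6 - (-1 + 2)/2) = 87 - (-6 - ½*1) = 87 - (-6 - ½) = 87 - 1*(-13/2) = 87 + 13/2 = 187/2 ≈ 93.500)
(-39650/27549)*y = -39650/27549*(187/2) = -39650*1/27549*(187/2) = -39650/27549*187/2 = -3707275/27549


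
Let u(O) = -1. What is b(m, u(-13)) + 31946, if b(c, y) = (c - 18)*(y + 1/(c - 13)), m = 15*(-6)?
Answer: 3301670/103 ≈ 32055.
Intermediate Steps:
m = -90
b(c, y) = (-18 + c)*(y + 1/(-13 + c))
b(m, u(-13)) + 31946 = (-18 - 90 + 234*(-1) - 1*(-90)² - 31*(-90)*(-1))/(-13 - 90) + 31946 = (-18 - 90 - 234 - 1*8100 - 2790)/(-103) + 31946 = -(-18 - 90 - 234 - 8100 - 2790)/103 + 31946 = -1/103*(-11232) + 31946 = 11232/103 + 31946 = 3301670/103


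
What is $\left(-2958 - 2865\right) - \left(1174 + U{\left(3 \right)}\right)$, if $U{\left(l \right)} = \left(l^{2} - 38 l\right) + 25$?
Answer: $-6917$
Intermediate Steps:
$U{\left(l \right)} = 25 + l^{2} - 38 l$
$\left(-2958 - 2865\right) - \left(1174 + U{\left(3 \right)}\right) = \left(-2958 - 2865\right) - \left(1208 - 114\right) = -5823 - 1094 = -6917$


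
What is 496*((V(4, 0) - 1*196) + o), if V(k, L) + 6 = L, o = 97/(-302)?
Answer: -15153048/151 ≈ -1.0035e+5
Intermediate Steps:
o = -97/302 (o = 97*(-1/302) = -97/302 ≈ -0.32119)
V(k, L) = -6 + L
496*((V(4, 0) - 1*196) + o) = 496*(((-6 + 0) - 1*196) - 97/302) = 496*((-6 - 196) - 97/302) = 496*(-202 - 97/302) = 496*(-61101/302) = -15153048/151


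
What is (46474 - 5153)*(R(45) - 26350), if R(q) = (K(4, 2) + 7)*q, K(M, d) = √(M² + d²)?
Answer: -1075792235 + 3718890*√5 ≈ -1.0675e+9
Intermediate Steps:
R(q) = q*(7 + 2*√5) (R(q) = (√(4² + 2²) + 7)*q = (√(16 + 4) + 7)*q = (√20 + 7)*q = (2*√5 + 7)*q = (7 + 2*√5)*q = q*(7 + 2*√5))
(46474 - 5153)*(R(45) - 26350) = (46474 - 5153)*(45*(7 + 2*√5) - 26350) = 41321*((315 + 90*√5) - 26350) = 41321*(-26035 + 90*√5) = -1075792235 + 3718890*√5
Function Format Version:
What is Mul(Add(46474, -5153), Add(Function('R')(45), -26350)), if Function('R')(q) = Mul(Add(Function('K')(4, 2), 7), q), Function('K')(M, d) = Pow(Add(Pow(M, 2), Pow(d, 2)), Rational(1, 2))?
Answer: Add(-1075792235, Mul(3718890, Pow(5, Rational(1, 2)))) ≈ -1.0675e+9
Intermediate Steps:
Function('R')(q) = Mul(q, Add(7, Mul(2, Pow(5, Rational(1, 2))))) (Function('R')(q) = Mul(Add(Pow(Add(Pow(4, 2), Pow(2, 2)), Rational(1, 2)), 7), q) = Mul(Add(Pow(Add(16, 4), Rational(1, 2)), 7), q) = Mul(Add(Pow(20, Rational(1, 2)), 7), q) = Mul(Add(Mul(2, Pow(5, Rational(1, 2))), 7), q) = Mul(Add(7, Mul(2, Pow(5, Rational(1, 2)))), q) = Mul(q, Add(7, Mul(2, Pow(5, Rational(1, 2))))))
Mul(Add(46474, -5153), Add(Function('R')(45), -26350)) = Mul(Add(46474, -5153), Add(Mul(45, Add(7, Mul(2, Pow(5, Rational(1, 2))))), -26350)) = Mul(41321, Add(Add(315, Mul(90, Pow(5, Rational(1, 2)))), -26350)) = Mul(41321, Add(-26035, Mul(90, Pow(5, Rational(1, 2))))) = Add(-1075792235, Mul(3718890, Pow(5, Rational(1, 2))))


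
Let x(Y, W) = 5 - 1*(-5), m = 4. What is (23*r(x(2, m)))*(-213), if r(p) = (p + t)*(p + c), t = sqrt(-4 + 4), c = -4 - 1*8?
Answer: 97980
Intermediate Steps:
x(Y, W) = 10 (x(Y, W) = 5 + 5 = 10)
c = -12 (c = -4 - 8 = -12)
t = 0 (t = sqrt(0) = 0)
r(p) = p*(-12 + p) (r(p) = (p + 0)*(p - 12) = p*(-12 + p))
(23*r(x(2, m)))*(-213) = (23*(10*(-12 + 10)))*(-213) = (23*(10*(-2)))*(-213) = (23*(-20))*(-213) = -460*(-213) = 97980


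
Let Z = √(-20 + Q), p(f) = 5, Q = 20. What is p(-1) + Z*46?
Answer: 5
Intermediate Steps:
Z = 0 (Z = √(-20 + 20) = √0 = 0)
p(-1) + Z*46 = 5 + 0*46 = 5 + 0 = 5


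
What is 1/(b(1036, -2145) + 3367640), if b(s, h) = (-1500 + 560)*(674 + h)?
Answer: 1/4750380 ≈ 2.1051e-7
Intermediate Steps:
b(s, h) = -633560 - 940*h (b(s, h) = -940*(674 + h) = -633560 - 940*h)
1/(b(1036, -2145) + 3367640) = 1/((-633560 - 940*(-2145)) + 3367640) = 1/((-633560 + 2016300) + 3367640) = 1/(1382740 + 3367640) = 1/4750380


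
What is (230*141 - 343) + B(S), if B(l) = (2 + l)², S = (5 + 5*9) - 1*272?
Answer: 80487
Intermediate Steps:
S = -222 (S = (5 + 45) - 272 = 50 - 272 = -222)
(230*141 - 343) + B(S) = (230*141 - 343) + (2 - 222)² = (32430 - 343) + (-220)² = 32087 + 48400 = 80487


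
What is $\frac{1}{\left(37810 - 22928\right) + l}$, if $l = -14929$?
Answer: $- \frac{1}{47} \approx -0.021277$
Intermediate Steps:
$\frac{1}{\left(37810 - 22928\right) + l} = \frac{1}{\left(37810 - 22928\right) - 14929} = \frac{1}{14882 - 14929} = \frac{1}{-47} = - \frac{1}{47}$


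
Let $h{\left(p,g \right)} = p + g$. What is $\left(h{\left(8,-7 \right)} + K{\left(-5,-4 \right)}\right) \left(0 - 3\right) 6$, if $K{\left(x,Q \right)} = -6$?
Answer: $90$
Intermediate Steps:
$h{\left(p,g \right)} = g + p$
$\left(h{\left(8,-7 \right)} + K{\left(-5,-4 \right)}\right) \left(0 - 3\right) 6 = \left(\left(-7 + 8\right) - 6\right) \left(0 - 3\right) 6 = \left(1 - 6\right) \left(\left(-3\right) 6\right) = \left(-5\right) \left(-18\right) = 90$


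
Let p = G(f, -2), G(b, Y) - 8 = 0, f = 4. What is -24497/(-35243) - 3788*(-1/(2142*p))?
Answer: 138320269/150981012 ≈ 0.91614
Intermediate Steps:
G(b, Y) = 8 (G(b, Y) = 8 + 0 = 8)
p = 8
-24497/(-35243) - 3788*(-1/(2142*p)) = -24497/(-35243) - 3788/((-2142*8)) = -24497*(-1/35243) - 3788/(-17136) = 24497/35243 - 3788*(-1/17136) = 24497/35243 + 947/4284 = 138320269/150981012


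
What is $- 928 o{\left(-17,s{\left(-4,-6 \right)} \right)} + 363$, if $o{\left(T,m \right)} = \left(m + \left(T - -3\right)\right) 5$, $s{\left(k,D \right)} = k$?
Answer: $83883$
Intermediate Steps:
$o{\left(T,m \right)} = 15 + 5 T + 5 m$ ($o{\left(T,m \right)} = \left(m + \left(T + 3\right)\right) 5 = \left(m + \left(3 + T\right)\right) 5 = \left(3 + T + m\right) 5 = 15 + 5 T + 5 m$)
$- 928 o{\left(-17,s{\left(-4,-6 \right)} \right)} + 363 = - 928 \left(15 + 5 \left(-17\right) + 5 \left(-4\right)\right) + 363 = - 928 \left(15 - 85 - 20\right) + 363 = \left(-928\right) \left(-90\right) + 363 = 83520 + 363 = 83883$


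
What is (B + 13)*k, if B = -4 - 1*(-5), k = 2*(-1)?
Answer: -28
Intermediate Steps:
k = -2
B = 1 (B = -4 + 5 = 1)
(B + 13)*k = (1 + 13)*(-2) = 14*(-2) = -28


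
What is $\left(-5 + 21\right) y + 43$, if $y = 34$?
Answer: $587$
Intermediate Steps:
$\left(-5 + 21\right) y + 43 = \left(-5 + 21\right) 34 + 43 = 16 \cdot 34 + 43 = 544 + 43 = 587$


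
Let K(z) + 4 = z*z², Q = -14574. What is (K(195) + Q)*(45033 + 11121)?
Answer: 415556277738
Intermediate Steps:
K(z) = -4 + z³ (K(z) = -4 + z*z² = -4 + z³)
(K(195) + Q)*(45033 + 11121) = ((-4 + 195³) - 14574)*(45033 + 11121) = ((-4 + 7414875) - 14574)*56154 = (7414871 - 14574)*56154 = 7400297*56154 = 415556277738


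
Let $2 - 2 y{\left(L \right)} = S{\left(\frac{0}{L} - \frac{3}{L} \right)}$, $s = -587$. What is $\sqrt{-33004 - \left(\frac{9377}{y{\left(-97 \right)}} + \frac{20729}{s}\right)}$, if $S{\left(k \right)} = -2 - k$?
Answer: $\frac{i \sqrt{1981812284069095}}{229517} \approx 193.96 i$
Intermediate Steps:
$y{\left(L \right)} = 2 - \frac{3}{2 L}$ ($y{\left(L \right)} = 1 - \frac{-2 - \left(\frac{0}{L} - \frac{3}{L}\right)}{2} = 1 - \frac{-2 - \left(0 - \frac{3}{L}\right)}{2} = 1 - \frac{-2 - - \frac{3}{L}}{2} = 1 - \frac{-2 + \frac{3}{L}}{2} = 1 + \left(1 - \frac{3}{2 L}\right) = 2 - \frac{3}{2 L}$)
$\sqrt{-33004 - \left(\frac{9377}{y{\left(-97 \right)}} + \frac{20729}{s}\right)} = \sqrt{-33004 - \left(- \frac{20729}{587} + \frac{9377}{2 - \frac{3}{2 \left(-97\right)}}\right)} = \sqrt{-33004 - \left(- \frac{20729}{587} + \frac{9377}{2 - - \frac{3}{194}}\right)} = \sqrt{-33004 + \left(- \frac{9377}{2 + \frac{3}{194}} + \frac{20729}{587}\right)} = \sqrt{-33004 + \left(- \frac{9377}{\frac{391}{194}} + \frac{20729}{587}\right)} = \sqrt{-33004 + \left(\left(-9377\right) \frac{194}{391} + \frac{20729}{587}\right)} = \sqrt{-33004 + \left(- \frac{1819138}{391} + \frac{20729}{587}\right)} = \sqrt{-33004 - \frac{1059728967}{229517}} = \sqrt{- \frac{8634708035}{229517}} = \frac{i \sqrt{1981812284069095}}{229517}$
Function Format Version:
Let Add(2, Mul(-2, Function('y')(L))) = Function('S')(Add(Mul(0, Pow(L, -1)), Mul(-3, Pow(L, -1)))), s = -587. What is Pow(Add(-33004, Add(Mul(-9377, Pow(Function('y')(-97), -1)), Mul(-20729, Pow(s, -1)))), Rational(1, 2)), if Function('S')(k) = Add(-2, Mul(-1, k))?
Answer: Mul(Rational(1, 229517), I, Pow(1981812284069095, Rational(1, 2))) ≈ Mul(193.96, I)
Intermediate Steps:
Function('y')(L) = Add(2, Mul(Rational(-3, 2), Pow(L, -1))) (Function('y')(L) = Add(1, Mul(Rational(-1, 2), Add(-2, Mul(-1, Add(Mul(0, Pow(L, -1)), Mul(-3, Pow(L, -1))))))) = Add(1, Mul(Rational(-1, 2), Add(-2, Mul(-1, Add(0, Mul(-3, Pow(L, -1))))))) = Add(1, Mul(Rational(-1, 2), Add(-2, Mul(-1, Mul(-3, Pow(L, -1)))))) = Add(1, Mul(Rational(-1, 2), Add(-2, Mul(3, Pow(L, -1))))) = Add(1, Add(1, Mul(Rational(-3, 2), Pow(L, -1)))) = Add(2, Mul(Rational(-3, 2), Pow(L, -1))))
Pow(Add(-33004, Add(Mul(-9377, Pow(Function('y')(-97), -1)), Mul(-20729, Pow(s, -1)))), Rational(1, 2)) = Pow(Add(-33004, Add(Mul(-9377, Pow(Add(2, Mul(Rational(-3, 2), Pow(-97, -1))), -1)), Mul(-20729, Pow(-587, -1)))), Rational(1, 2)) = Pow(Add(-33004, Add(Mul(-9377, Pow(Add(2, Mul(Rational(-3, 2), Rational(-1, 97))), -1)), Mul(-20729, Rational(-1, 587)))), Rational(1, 2)) = Pow(Add(-33004, Add(Mul(-9377, Pow(Add(2, Rational(3, 194)), -1)), Rational(20729, 587))), Rational(1, 2)) = Pow(Add(-33004, Add(Mul(-9377, Pow(Rational(391, 194), -1)), Rational(20729, 587))), Rational(1, 2)) = Pow(Add(-33004, Add(Mul(-9377, Rational(194, 391)), Rational(20729, 587))), Rational(1, 2)) = Pow(Add(-33004, Add(Rational(-1819138, 391), Rational(20729, 587))), Rational(1, 2)) = Pow(Add(-33004, Rational(-1059728967, 229517)), Rational(1, 2)) = Pow(Rational(-8634708035, 229517), Rational(1, 2)) = Mul(Rational(1, 229517), I, Pow(1981812284069095, Rational(1, 2)))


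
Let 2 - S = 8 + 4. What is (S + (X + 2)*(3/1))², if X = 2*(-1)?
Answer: 100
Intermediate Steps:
X = -2
S = -10 (S = 2 - (8 + 4) = 2 - 1*12 = 2 - 12 = -10)
(S + (X + 2)*(3/1))² = (-10 + (-2 + 2)*(3/1))² = (-10 + 0*(3*1))² = (-10 + 0*3)² = (-10 + 0)² = (-10)² = 100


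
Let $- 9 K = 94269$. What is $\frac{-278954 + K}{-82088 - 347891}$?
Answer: $\frac{78935}{117267} \approx 0.67312$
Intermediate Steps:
$K = - \frac{31423}{3}$ ($K = \left(- \frac{1}{9}\right) 94269 = - \frac{31423}{3} \approx -10474.0$)
$\frac{-278954 + K}{-82088 - 347891} = \frac{-278954 - \frac{31423}{3}}{-82088 - 347891} = - \frac{868285}{3 \left(-429979\right)} = \left(- \frac{868285}{3}\right) \left(- \frac{1}{429979}\right) = \frac{78935}{117267}$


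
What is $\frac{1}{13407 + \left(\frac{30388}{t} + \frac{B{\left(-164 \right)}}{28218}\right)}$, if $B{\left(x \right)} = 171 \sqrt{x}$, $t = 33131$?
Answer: $\frac{325522015648111820195}{4364572235158090283571874} - \frac{294251661232431 i \sqrt{41}}{4364572235158090283571874} \approx 7.4583 \cdot 10^{-5} - 4.3169 \cdot 10^{-10} i$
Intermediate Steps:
$\frac{1}{13407 + \left(\frac{30388}{t} + \frac{B{\left(-164 \right)}}{28218}\right)} = \frac{1}{13407 + \left(\frac{30388}{33131} + \frac{171 \sqrt{-164}}{28218}\right)} = \frac{1}{13407 + \left(30388 \cdot \frac{1}{33131} + 171 \cdot 2 i \sqrt{41} \cdot \frac{1}{28218}\right)} = \frac{1}{13407 + \left(\frac{30388}{33131} + 342 i \sqrt{41} \cdot \frac{1}{28218}\right)} = \frac{1}{13407 + \left(\frac{30388}{33131} + \frac{57 i \sqrt{41}}{4703}\right)} = \frac{1}{\frac{444217705}{33131} + \frac{57 i \sqrt{41}}{4703}}$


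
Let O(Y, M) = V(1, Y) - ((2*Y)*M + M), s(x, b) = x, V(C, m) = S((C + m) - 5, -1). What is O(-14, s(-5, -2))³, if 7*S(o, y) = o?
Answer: -893056347/343 ≈ -2.6037e+6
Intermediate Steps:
S(o, y) = o/7
V(C, m) = -5/7 + C/7 + m/7 (V(C, m) = ((C + m) - 5)/7 = (-5 + C + m)/7 = -5/7 + C/7 + m/7)
O(Y, M) = -4/7 - M + Y/7 - 2*M*Y (O(Y, M) = (-5/7 + (⅐)*1 + Y/7) - ((2*Y)*M + M) = (-5/7 + ⅐ + Y/7) - (2*M*Y + M) = (-4/7 + Y/7) - (M + 2*M*Y) = (-4/7 + Y/7) + (-M - 2*M*Y) = -4/7 - M + Y/7 - 2*M*Y)
O(-14, s(-5, -2))³ = (-4/7 - 1*(-5) + (⅐)*(-14) - 2*(-5)*(-14))³ = (-4/7 + 5 - 2 - 140)³ = (-963/7)³ = -893056347/343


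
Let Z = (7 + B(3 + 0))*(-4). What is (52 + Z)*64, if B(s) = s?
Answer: 768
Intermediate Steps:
Z = -40 (Z = (7 + (3 + 0))*(-4) = (7 + 3)*(-4) = 10*(-4) = -40)
(52 + Z)*64 = (52 - 40)*64 = 12*64 = 768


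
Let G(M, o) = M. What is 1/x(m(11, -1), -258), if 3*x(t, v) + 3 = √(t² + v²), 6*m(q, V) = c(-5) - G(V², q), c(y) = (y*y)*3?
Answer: 81/600364 + 9*√600445/600364 ≈ 0.011751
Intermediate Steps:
c(y) = 3*y² (c(y) = y²*3 = 3*y²)
m(q, V) = 25/2 - V²/6 (m(q, V) = (3*(-5)² - V²)/6 = (3*25 - V²)/6 = (75 - V²)/6 = 25/2 - V²/6)
x(t, v) = -1 + √(t² + v²)/3
1/x(m(11, -1), -258) = 1/(-1 + √((25/2 - ⅙*(-1)²)² + (-258)²)/3) = 1/(-1 + √((25/2 - ⅙*1)² + 66564)/3) = 1/(-1 + √((25/2 - ⅙)² + 66564)/3) = 1/(-1 + √((37/3)² + 66564)/3) = 1/(-1 + √(1369/9 + 66564)/3) = 1/(-1 + √(600445/9)/3) = 1/(-1 + (√600445/3)/3) = 1/(-1 + √600445/9)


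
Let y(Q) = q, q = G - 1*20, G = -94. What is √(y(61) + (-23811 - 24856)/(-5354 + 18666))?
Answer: I*√20361055/416 ≈ 10.847*I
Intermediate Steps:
q = -114 (q = -94 - 1*20 = -94 - 20 = -114)
y(Q) = -114
√(y(61) + (-23811 - 24856)/(-5354 + 18666)) = √(-114 + (-23811 - 24856)/(-5354 + 18666)) = √(-114 - 48667/13312) = √(-1566235/13312) = I*√20361055/416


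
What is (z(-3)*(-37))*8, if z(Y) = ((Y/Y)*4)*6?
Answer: -7104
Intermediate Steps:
z(Y) = 24 (z(Y) = (1*4)*6 = 4*6 = 24)
(z(-3)*(-37))*8 = (24*(-37))*8 = -888*8 = -7104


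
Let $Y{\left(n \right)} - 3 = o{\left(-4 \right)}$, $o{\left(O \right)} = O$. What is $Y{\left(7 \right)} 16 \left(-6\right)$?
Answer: $96$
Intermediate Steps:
$Y{\left(n \right)} = -1$ ($Y{\left(n \right)} = 3 - 4 = -1$)
$Y{\left(7 \right)} 16 \left(-6\right) = \left(-1\right) 16 \left(-6\right) = \left(-16\right) \left(-6\right) = 96$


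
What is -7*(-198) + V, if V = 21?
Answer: 1407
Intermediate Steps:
-7*(-198) + V = -7*(-198) + 21 = 1386 + 21 = 1407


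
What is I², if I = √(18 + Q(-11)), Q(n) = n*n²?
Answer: -1313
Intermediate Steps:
Q(n) = n³
I = I*√1313 (I = √(18 + (-11)³) = √(18 - 1331) = √(-1313) = I*√1313 ≈ 36.235*I)
I² = (I*√1313)² = -1313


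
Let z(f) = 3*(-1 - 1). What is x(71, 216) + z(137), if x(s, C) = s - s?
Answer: -6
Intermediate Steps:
x(s, C) = 0
z(f) = -6 (z(f) = 3*(-2) = -6)
x(71, 216) + z(137) = 0 - 6 = -6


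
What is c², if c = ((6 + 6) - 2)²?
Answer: 10000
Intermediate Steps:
c = 100 (c = (12 - 2)² = 10² = 100)
c² = 100² = 10000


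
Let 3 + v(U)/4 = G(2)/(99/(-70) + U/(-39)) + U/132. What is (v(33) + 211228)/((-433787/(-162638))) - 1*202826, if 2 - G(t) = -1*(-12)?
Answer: -110313811390912/892299859 ≈ -1.2363e+5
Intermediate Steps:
G(t) = -10 (G(t) = 2 - (-1)*(-12) = 2 - 1*12 = 2 - 12 = -10)
v(U) = -12 - 40/(-99/70 - U/39) + U/33 (v(U) = -12 + 4*(-10/(99/(-70) + U/(-39)) + U/132) = -12 + 4*(-10/(99*(-1/70) + U*(-1/39)) + U*(1/132)) = -12 + 4*(-10/(-99/70 - U/39) + U/132) = -12 + (-40/(-99/70 - U/39) + U/33) = -12 - 40/(-99/70 - U/39) + U/33)
(v(33) + 211228)/((-433787/(-162638))) - 1*202826 = ((2074644 - 23859*33 + 70*33²)/(33*(3861 + 70*33)) + 211228)/((-433787/(-162638))) - 1*202826 = ((2074644 - 787347 + 70*1089)/(33*(3861 + 2310)) + 211228)/((-433787*(-1/162638))) - 202826 = ((1/33)*(2074644 - 787347 + 76230)/6171 + 211228)/(433787/162638) - 202826 = ((1/33)*(1/6171)*1363527 + 211228)*(162638/433787) - 202826 = (13773/2057 + 211228)*(162638/433787) - 202826 = (434509769/2057)*(162638/433787) - 202826 = 70667799810622/892299859 - 202826 = -110313811390912/892299859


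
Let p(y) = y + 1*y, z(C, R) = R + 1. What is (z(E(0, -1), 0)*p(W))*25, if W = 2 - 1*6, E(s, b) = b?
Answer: -200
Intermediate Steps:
W = -4 (W = 2 - 6 = -4)
z(C, R) = 1 + R
p(y) = 2*y (p(y) = y + y = 2*y)
(z(E(0, -1), 0)*p(W))*25 = ((1 + 0)*(2*(-4)))*25 = (1*(-8))*25 = -8*25 = -200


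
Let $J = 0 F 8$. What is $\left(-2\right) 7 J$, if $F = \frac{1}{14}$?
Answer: $0$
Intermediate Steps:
$F = \frac{1}{14} \approx 0.071429$
$J = 0$ ($J = 0 \cdot \frac{1}{14} \cdot 8 = 0 \cdot 8 = 0$)
$\left(-2\right) 7 J = \left(-2\right) 7 \cdot 0 = \left(-14\right) 0 = 0$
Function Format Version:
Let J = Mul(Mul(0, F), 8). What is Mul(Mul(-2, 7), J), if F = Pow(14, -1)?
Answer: 0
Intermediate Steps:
F = Rational(1, 14) ≈ 0.071429
J = 0 (J = Mul(Mul(0, Rational(1, 14)), 8) = Mul(0, 8) = 0)
Mul(Mul(-2, 7), J) = Mul(Mul(-2, 7), 0) = Mul(-14, 0) = 0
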